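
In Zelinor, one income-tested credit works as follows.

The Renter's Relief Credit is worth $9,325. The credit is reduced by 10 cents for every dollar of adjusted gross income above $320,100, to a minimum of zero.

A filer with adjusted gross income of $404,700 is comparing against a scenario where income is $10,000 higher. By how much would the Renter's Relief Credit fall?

At $404,700 — 10% of the $84,600 excess over $320,100 is $8,460; credit = $9,325 − $8,460 = $865.
At $414,700 — 10% of the $94,600 excess over $320,100 is $9,460 ≥ base, so the credit is $0.
Lost: $865 − $0 = $865.

$865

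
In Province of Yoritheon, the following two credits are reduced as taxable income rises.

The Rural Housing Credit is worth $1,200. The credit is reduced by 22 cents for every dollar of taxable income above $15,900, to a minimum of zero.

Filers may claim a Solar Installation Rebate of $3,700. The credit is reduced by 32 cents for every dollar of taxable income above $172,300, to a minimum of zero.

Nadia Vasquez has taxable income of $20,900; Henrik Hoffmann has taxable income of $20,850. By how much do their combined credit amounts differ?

Nadia ($20,900): Rural Housing Credit: 22% of the $5,000 excess over $15,900 is $1,100; credit = $1,200 − $1,100 = $100. Solar Installation Rebate: $20,900 is at or below the $172,300 threshold, so the full $3,700 applies. total $100 + $3,700 = $3,800
Henrik ($20,850): Rural Housing Credit: 22% of the $4,950 excess over $15,900 is $1,089; credit = $1,200 − $1,089 = $111. Solar Installation Rebate: $20,850 is at or below the $172,300 threshold, so the full $3,700 applies. total $111 + $3,700 = $3,811
Difference: |$3,800 − $3,811| = $11.

$11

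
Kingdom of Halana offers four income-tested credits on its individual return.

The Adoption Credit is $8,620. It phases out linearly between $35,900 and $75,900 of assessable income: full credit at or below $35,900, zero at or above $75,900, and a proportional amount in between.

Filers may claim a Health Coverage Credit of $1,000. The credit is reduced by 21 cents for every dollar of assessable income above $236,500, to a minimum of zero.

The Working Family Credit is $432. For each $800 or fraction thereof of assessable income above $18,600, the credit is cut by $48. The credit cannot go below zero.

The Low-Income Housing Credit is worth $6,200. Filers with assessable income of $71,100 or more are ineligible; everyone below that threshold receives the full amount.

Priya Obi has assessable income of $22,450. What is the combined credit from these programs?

$16,012

Adoption Credit: $22,450 is at or below the $35,900 threshold, so the full $8,620 applies.
Health Coverage Credit: $22,450 is at or below the $236,500 threshold, so the full $1,000 applies.
Working Family Credit: income exceeds $18,600 by $3,850, which is 5 full-or-partial $800 increments; reduction = 5 × $48 = $240, leaving $192.
Low-Income Housing Credit: $22,450 is below the $71,100 cutoff, so the full $6,200 applies.
Total: $8,620 + $1,000 + $192 + $6,200 = $16,012.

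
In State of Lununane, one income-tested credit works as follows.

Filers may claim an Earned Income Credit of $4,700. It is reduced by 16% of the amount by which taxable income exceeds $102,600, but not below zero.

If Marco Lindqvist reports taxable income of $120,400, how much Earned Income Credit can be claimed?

Earned Income Credit: 16% of the $17,800 excess over $102,600 is $2,848; credit = $4,700 − $2,848 = $1,852.

$1,852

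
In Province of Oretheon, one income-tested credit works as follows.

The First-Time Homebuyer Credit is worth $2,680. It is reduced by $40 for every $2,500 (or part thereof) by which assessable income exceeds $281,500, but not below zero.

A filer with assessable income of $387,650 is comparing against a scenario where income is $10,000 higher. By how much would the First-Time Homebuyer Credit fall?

At $387,650 — income exceeds $281,500 by $106,150, which is 43 full-or-partial $2,500 increments; reduction = 43 × $40 = $1,720, leaving $960.
At $397,650 — income exceeds $281,500 by $116,150, which is 47 full-or-partial $2,500 increments; reduction = 47 × $40 = $1,880, leaving $800.
Lost: $960 − $800 = $160.

$160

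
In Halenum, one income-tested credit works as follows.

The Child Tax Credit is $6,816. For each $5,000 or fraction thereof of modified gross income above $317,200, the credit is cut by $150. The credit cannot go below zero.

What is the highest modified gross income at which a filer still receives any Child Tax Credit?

$542,200

After 45 increments the reduction is 45 × $150 = $6,750, leaving $66; one more increment wipes it out. Increment 45 ends at excess 45 × $5,000 = $225,000, so the highest qualifying income is $317,200 + $225,000 = $542,200.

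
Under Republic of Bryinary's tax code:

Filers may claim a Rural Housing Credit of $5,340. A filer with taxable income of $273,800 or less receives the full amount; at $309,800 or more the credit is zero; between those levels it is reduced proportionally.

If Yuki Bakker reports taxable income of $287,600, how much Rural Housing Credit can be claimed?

$3,293

Rural Housing Credit: $287,600 is $13,800 into a $36,000 phase-out range, leaving 22,200/36,000 of the credit: $5,340 × 22,200/36,000 = $3,293.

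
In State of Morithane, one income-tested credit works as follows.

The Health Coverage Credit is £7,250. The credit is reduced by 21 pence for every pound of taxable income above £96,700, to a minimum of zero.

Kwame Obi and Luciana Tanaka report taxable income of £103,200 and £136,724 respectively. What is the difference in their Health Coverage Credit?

Kwame (£103,200): Health Coverage Credit: 21% of the £6,500 excess over £96,700 is £1,365; credit = £7,250 − £1,365 = £5,885.
Luciana (£136,724): Health Coverage Credit: 21% of the £40,024 excess over £96,700 is £8,405.04 ≥ base, so the credit is £0.
Difference: |£5,885 − £0| = £5,885.

£5,885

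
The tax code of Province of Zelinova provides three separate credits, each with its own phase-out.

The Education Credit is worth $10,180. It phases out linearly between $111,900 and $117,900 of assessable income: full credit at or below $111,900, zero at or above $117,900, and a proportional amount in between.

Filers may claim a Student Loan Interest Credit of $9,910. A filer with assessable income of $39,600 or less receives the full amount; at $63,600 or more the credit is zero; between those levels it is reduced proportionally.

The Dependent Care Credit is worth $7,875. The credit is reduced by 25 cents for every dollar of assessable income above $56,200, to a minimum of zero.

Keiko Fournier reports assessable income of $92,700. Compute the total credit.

Education Credit: $92,700 is at or below the $111,900 threshold, so the full $10,180 applies.
Student Loan Interest Credit: $92,700 is at or above $63,600, so the credit is $0.
Dependent Care Credit: 25% of the $36,500 excess over $56,200 is $9,125 ≥ base, so the credit is $0.
Total: $10,180 + $0 + $0 = $10,180.

$10,180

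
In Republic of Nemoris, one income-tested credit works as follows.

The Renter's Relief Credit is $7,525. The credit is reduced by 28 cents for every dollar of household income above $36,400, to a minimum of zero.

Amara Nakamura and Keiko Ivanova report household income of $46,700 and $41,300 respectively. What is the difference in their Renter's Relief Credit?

Amara ($46,700): Renter's Relief Credit: 28% of the $10,300 excess over $36,400 is $2,884; credit = $7,525 − $2,884 = $4,641.
Keiko ($41,300): Renter's Relief Credit: 28% of the $4,900 excess over $36,400 is $1,372; credit = $7,525 − $1,372 = $6,153.
Difference: |$4,641 − $6,153| = $1,512.

$1,512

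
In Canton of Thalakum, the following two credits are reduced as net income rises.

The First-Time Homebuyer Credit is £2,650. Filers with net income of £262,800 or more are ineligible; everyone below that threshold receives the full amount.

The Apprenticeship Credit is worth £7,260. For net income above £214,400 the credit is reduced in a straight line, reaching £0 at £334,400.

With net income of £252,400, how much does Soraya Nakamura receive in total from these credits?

£7,611

First-Time Homebuyer Credit: £252,400 is below the £262,800 cutoff, so the full £2,650 applies.
Apprenticeship Credit: £252,400 is £38,000 into a £120,000 phase-out range, leaving 82,000/120,000 of the credit: £7,260 × 82,000/120,000 = £4,961.
Total: £2,650 + £4,961 = £7,611.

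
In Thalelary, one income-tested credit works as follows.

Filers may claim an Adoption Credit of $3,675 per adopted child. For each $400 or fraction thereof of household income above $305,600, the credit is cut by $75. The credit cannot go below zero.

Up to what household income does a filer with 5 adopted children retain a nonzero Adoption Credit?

$403,200

Full credit = 5 × $3,675 = $18,375.
After 244 increments the reduction is 244 × $75 = $18,300, leaving $75; one more increment wipes it out. Increment 244 ends at excess 244 × $400 = $97,600, so the highest qualifying income is $305,600 + $97,600 = $403,200.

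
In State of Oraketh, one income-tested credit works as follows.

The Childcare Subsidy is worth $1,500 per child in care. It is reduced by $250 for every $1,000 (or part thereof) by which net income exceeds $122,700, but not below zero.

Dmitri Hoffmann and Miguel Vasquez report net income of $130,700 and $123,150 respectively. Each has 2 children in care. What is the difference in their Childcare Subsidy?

Dmitri ($130,700): Childcare Subsidy: base = 2 × $1,500 = $3,000. income exceeds $122,700 by $8,000, which is 8 full-or-partial $1,000 increments; reduction = 8 × $250 = $2,000, leaving $1,000.
Miguel ($123,150): Childcare Subsidy: base = 2 × $1,500 = $3,000. income exceeds $122,700 by $450, which is 1 full-or-partial $1,000 increment; reduction = 1 × $250 = $250, leaving $2,750.
Difference: |$1,000 − $2,750| = $1,750.

$1,750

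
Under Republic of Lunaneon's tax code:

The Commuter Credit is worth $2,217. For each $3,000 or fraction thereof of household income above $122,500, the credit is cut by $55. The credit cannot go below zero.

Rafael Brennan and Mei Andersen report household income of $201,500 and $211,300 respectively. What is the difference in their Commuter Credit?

Rafael ($201,500): Commuter Credit: income exceeds $122,500 by $79,000, which is 27 full-or-partial $3,000 increments; reduction = 27 × $55 = $1,485, leaving $732.
Mei ($211,300): Commuter Credit: income exceeds $122,500 by $88,800, which is 30 full-or-partial $3,000 increments; reduction = 30 × $55 = $1,650, leaving $567.
Difference: |$732 − $567| = $165.

$165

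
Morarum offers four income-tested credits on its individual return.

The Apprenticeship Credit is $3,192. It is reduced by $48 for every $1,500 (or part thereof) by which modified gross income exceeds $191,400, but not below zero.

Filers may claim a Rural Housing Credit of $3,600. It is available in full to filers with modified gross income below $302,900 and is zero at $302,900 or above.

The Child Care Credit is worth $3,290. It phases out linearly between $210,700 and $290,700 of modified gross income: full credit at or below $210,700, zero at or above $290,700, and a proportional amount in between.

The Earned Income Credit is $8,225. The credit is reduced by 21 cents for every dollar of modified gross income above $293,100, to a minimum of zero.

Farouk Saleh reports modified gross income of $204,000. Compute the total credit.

Apprenticeship Credit: income exceeds $191,400 by $12,600, which is 9 full-or-partial $1,500 increments; reduction = 9 × $48 = $432, leaving $2,760.
Rural Housing Credit: $204,000 is below the $302,900 cutoff, so the full $3,600 applies.
Child Care Credit: $204,000 is at or below the $210,700 threshold, so the full $3,290 applies.
Earned Income Credit: $204,000 is at or below the $293,100 threshold, so the full $8,225 applies.
Total: $2,760 + $3,600 + $3,290 + $8,225 = $17,875.

$17,875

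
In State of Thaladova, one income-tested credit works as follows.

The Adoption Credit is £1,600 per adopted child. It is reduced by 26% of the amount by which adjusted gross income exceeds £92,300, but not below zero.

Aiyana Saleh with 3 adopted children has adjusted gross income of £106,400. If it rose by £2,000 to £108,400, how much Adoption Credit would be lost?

£520

At £106,400 — base = 3 × £1,600 = £4,800. 26% of the £14,100 excess over £92,300 is £3,666; credit = £4,800 − £3,666 = £1,134.
At £108,400 — base = 3 × £1,600 = £4,800. 26% of the £16,100 excess over £92,300 is £4,186; credit = £4,800 − £4,186 = £614.
Lost: £1,134 − £614 = £520.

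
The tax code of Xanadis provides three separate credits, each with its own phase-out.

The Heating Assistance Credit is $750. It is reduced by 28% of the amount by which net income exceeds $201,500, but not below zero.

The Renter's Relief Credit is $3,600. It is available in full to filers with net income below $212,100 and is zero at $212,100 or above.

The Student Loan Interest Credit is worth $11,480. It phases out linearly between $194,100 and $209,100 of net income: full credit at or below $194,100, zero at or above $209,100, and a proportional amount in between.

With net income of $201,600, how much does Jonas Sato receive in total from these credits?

$10,062

Heating Assistance Credit: 28% of the $100 excess over $201,500 is $28; credit = $750 − $28 = $722.
Renter's Relief Credit: $201,600 is below the $212,100 cutoff, so the full $3,600 applies.
Student Loan Interest Credit: $201,600 is $7,500 into a $15,000 phase-out range, leaving 7,500/15,000 of the credit: $11,480 × 7,500/15,000 = $5,740.
Total: $722 + $3,600 + $5,740 = $10,062.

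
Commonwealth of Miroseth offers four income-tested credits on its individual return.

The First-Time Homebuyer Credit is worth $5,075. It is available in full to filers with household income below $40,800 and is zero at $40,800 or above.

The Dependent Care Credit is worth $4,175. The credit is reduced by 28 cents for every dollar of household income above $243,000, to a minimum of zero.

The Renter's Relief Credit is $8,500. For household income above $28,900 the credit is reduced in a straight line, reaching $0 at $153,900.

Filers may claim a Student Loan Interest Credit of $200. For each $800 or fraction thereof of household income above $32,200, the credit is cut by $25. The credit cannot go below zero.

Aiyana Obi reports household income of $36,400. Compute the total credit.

First-Time Homebuyer Credit: $36,400 is below the $40,800 cutoff, so the full $5,075 applies.
Dependent Care Credit: $36,400 is at or below the $243,000 threshold, so the full $4,175 applies.
Renter's Relief Credit: $36,400 is $7,500 into a $125,000 phase-out range, leaving 117,500/125,000 of the credit: $8,500 × 117,500/125,000 = $7,990.
Student Loan Interest Credit: income exceeds $32,200 by $4,200, which is 6 full-or-partial $800 increments; reduction = 6 × $25 = $150, leaving $50.
Total: $5,075 + $4,175 + $7,990 + $50 = $17,290.

$17,290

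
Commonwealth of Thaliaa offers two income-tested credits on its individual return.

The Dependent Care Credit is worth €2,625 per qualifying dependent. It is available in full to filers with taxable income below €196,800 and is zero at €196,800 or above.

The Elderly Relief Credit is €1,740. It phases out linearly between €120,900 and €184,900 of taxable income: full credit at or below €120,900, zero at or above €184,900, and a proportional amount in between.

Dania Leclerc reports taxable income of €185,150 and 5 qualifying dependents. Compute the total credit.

€13,125

Dependent Care Credit: base = 5 × €2,625 = €13,125. €185,150 is below the €196,800 cutoff, so the full €13,125 applies.
Elderly Relief Credit: €185,150 is at or above €184,900, so the credit is €0.
Total: €13,125 + €0 = €13,125.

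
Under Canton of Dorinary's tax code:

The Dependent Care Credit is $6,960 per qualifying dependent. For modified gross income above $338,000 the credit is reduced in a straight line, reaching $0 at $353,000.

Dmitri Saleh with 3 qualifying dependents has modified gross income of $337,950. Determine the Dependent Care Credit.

$20,880

Dependent Care Credit: base = 3 × $6,960 = $20,880. $337,950 is at or below the $338,000 threshold, so the full $20,880 applies.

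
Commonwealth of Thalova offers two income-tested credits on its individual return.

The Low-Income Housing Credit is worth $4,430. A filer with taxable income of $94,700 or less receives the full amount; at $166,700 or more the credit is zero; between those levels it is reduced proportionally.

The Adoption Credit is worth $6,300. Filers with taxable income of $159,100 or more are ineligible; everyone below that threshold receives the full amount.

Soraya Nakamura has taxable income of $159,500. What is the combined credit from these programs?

Low-Income Housing Credit: $159,500 is $64,800 into a $72,000 phase-out range, leaving 7,200/72,000 of the credit: $4,430 × 7,200/72,000 = $443.
Adoption Credit: $159,500 meets or exceeds the $159,100 cutoff, so the credit is $0.
Total: $443 + $0 = $443.

$443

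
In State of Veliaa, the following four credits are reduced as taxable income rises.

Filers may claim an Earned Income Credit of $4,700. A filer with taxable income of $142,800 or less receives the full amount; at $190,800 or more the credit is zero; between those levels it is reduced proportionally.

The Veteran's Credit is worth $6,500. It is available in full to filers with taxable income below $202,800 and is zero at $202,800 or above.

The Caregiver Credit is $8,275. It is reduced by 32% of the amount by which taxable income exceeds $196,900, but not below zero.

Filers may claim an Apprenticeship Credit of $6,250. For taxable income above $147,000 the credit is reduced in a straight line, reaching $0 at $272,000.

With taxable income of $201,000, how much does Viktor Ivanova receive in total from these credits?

$17,013

Earned Income Credit: $201,000 is at or above $190,800, so the credit is $0.
Veteran's Credit: $201,000 is below the $202,800 cutoff, so the full $6,500 applies.
Caregiver Credit: 32% of the $4,100 excess over $196,900 is $1,312; credit = $8,275 − $1,312 = $6,963.
Apprenticeship Credit: $201,000 is $54,000 into a $125,000 phase-out range, leaving 71,000/125,000 of the credit: $6,250 × 71,000/125,000 = $3,550.
Total: $0 + $6,500 + $6,963 + $3,550 = $17,013.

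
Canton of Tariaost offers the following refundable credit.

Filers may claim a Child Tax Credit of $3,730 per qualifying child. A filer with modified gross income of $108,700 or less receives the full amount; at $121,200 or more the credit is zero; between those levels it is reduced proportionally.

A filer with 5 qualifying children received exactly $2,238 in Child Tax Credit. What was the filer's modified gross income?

Full credit = 5 × $3,730 = $18,650.
$2,238 is 2,238/18,650 of the full $18,650, so 16,412/18,650 of the $12,500 range has been used: income = $108,700 + $12,500 × 16,412/18,650 = $119,700.

$119,700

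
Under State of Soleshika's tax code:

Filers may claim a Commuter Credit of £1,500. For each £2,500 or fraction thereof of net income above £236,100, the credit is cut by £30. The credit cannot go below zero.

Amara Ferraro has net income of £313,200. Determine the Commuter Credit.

£570

Commuter Credit: income exceeds £236,100 by £77,100, which is 31 full-or-partial £2,500 increments; reduction = 31 × £30 = £930, leaving £570.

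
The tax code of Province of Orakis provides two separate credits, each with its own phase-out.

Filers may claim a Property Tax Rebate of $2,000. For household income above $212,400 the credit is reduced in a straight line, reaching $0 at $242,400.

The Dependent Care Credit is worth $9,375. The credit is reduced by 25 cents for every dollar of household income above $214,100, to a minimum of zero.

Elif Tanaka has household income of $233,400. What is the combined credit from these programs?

Property Tax Rebate: $233,400 is $21,000 into a $30,000 phase-out range, leaving 9,000/30,000 of the credit: $2,000 × 9,000/30,000 = $600.
Dependent Care Credit: 25% of the $19,300 excess over $214,100 is $4,825; credit = $9,375 − $4,825 = $4,550.
Total: $600 + $4,550 = $5,150.

$5,150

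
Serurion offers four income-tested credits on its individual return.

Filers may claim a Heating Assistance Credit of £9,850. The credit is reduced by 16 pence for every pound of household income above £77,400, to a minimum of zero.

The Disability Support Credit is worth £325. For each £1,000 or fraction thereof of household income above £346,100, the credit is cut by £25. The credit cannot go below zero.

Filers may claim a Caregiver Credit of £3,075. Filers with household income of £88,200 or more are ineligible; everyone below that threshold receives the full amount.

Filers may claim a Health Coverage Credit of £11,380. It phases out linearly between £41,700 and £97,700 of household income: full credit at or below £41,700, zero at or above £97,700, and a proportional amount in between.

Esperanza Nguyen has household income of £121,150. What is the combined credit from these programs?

£3,175

Heating Assistance Credit: 16% of the £43,750 excess over £77,400 is £7,000; credit = £9,850 − £7,000 = £2,850.
Disability Support Credit: £121,150 is at or below the £346,100 threshold, so the full £325 applies.
Caregiver Credit: £121,150 meets or exceeds the £88,200 cutoff, so the credit is £0.
Health Coverage Credit: £121,150 is at or above £97,700, so the credit is £0.
Total: £2,850 + £325 + £0 + £0 = £3,175.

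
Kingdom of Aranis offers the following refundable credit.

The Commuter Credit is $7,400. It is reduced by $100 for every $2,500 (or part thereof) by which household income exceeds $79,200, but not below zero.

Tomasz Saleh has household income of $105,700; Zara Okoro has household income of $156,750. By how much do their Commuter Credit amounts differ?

Tomasz ($105,700): Commuter Credit: income exceeds $79,200 by $26,500, which is 11 full-or-partial $2,500 increments; reduction = 11 × $100 = $1,100, leaving $6,300.
Zara ($156,750): Commuter Credit: income exceeds $79,200 by $77,550, which is 32 full-or-partial $2,500 increments; reduction = 32 × $100 = $3,200, leaving $4,200.
Difference: |$6,300 − $4,200| = $2,100.

$2,100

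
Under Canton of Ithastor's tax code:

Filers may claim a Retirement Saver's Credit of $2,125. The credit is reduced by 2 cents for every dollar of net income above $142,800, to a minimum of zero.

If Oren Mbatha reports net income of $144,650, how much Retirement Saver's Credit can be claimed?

Retirement Saver's Credit: 2% of the $1,850 excess over $142,800 is $37; credit = $2,125 − $37 = $2,088.

$2,088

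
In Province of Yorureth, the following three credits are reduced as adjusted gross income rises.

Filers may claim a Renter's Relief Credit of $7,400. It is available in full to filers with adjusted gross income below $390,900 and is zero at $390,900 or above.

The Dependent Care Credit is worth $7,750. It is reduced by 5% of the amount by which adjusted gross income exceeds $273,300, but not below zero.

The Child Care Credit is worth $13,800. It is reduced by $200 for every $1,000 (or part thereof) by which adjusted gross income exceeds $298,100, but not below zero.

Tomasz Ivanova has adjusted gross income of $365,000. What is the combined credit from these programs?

Renter's Relief Credit: $365,000 is below the $390,900 cutoff, so the full $7,400 applies.
Dependent Care Credit: 5% of the $91,700 excess over $273,300 is $4,585; credit = $7,750 − $4,585 = $3,165.
Child Care Credit: income exceeds $298,100 by $66,900, which is 67 full-or-partial $1,000 increments; reduction = 67 × $200 = $13,400, leaving $400.
Total: $7,400 + $3,165 + $400 = $10,965.

$10,965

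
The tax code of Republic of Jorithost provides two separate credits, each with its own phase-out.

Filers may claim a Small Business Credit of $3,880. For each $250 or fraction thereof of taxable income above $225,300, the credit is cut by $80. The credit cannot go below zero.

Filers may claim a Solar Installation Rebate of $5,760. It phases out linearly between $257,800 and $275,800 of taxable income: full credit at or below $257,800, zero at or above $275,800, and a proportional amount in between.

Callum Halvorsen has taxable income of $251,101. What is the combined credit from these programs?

Small Business Credit: income exceeds $225,300 by $25,801 → 104 increments × $80 = $8,320 ≥ base, so the credit is $0.
Solar Installation Rebate: $251,101 is at or below the $257,800 threshold, so the full $5,760 applies.
Total: $0 + $5,760 = $5,760.

$5,760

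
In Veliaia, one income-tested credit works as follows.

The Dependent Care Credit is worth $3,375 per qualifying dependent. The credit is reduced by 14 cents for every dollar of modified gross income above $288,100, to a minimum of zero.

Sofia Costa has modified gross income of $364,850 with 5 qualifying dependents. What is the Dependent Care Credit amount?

Dependent Care Credit: base = 5 × $3,375 = $16,875. 14% of the $76,750 excess over $288,100 is $10,745; credit = $16,875 − $10,745 = $6,130.

$6,130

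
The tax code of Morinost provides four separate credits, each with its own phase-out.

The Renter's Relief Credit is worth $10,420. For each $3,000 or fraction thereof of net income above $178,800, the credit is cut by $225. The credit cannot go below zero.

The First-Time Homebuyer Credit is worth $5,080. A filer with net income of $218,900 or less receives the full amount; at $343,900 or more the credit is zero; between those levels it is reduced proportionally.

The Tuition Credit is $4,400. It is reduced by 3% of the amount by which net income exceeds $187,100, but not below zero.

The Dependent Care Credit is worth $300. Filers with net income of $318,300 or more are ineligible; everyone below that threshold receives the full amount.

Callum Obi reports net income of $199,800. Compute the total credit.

$18,244

Renter's Relief Credit: income exceeds $178,800 by $21,000, which is 7 full-or-partial $3,000 increments; reduction = 7 × $225 = $1,575, leaving $8,845.
First-Time Homebuyer Credit: $199,800 is at or below the $218,900 threshold, so the full $5,080 applies.
Tuition Credit: 3% of the $12,700 excess over $187,100 is $381; credit = $4,400 − $381 = $4,019.
Dependent Care Credit: $199,800 is below the $318,300 cutoff, so the full $300 applies.
Total: $8,845 + $5,080 + $4,019 + $300 = $18,244.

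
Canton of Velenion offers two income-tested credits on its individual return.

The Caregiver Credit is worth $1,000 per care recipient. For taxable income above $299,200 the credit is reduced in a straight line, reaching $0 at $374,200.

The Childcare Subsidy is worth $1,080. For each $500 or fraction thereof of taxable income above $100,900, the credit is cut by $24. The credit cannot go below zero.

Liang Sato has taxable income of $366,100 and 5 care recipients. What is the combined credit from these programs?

Caregiver Credit: base = 5 × $1,000 = $5,000. $366,100 is $66,900 into a $75,000 phase-out range, leaving 8,100/75,000 of the credit: $5,000 × 8,100/75,000 = $540.
Childcare Subsidy: income exceeds $100,900 by $265,200 → 531 increments × $24 = $12,744 ≥ base, so the credit is $0.
Total: $540 + $0 = $540.

$540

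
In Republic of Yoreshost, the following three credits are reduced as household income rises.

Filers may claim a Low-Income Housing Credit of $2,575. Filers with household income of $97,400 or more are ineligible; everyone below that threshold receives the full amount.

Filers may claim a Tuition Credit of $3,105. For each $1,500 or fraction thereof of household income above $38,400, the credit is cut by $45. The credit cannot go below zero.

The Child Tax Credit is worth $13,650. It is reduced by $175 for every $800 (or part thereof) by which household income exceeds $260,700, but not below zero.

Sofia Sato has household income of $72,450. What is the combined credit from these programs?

Low-Income Housing Credit: $72,450 is below the $97,400 cutoff, so the full $2,575 applies.
Tuition Credit: income exceeds $38,400 by $34,050, which is 23 full-or-partial $1,500 increments; reduction = 23 × $45 = $1,035, leaving $2,070.
Child Tax Credit: $72,450 is at or below the $260,700 threshold, so the full $13,650 applies.
Total: $2,575 + $2,070 + $13,650 = $18,295.

$18,295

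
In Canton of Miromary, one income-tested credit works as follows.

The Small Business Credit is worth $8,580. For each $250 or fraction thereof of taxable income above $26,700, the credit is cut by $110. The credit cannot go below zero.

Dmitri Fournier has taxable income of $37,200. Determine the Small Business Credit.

$3,960

Small Business Credit: income exceeds $26,700 by $10,500, which is 42 full-or-partial $250 increments; reduction = 42 × $110 = $4,620, leaving $3,960.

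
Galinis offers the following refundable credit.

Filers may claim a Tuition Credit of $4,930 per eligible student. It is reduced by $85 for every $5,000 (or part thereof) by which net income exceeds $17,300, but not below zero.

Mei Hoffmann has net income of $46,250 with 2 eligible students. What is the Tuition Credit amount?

$9,350

Tuition Credit: base = 2 × $4,930 = $9,860. income exceeds $17,300 by $28,950, which is 6 full-or-partial $5,000 increments; reduction = 6 × $85 = $510, leaving $9,350.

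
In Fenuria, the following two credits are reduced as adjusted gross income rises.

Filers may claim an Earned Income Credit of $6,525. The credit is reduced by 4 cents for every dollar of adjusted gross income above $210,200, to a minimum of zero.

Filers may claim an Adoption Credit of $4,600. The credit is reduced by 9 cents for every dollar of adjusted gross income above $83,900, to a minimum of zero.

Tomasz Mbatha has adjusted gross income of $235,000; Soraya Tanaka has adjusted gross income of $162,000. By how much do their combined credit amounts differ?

Tomasz ($235,000): Earned Income Credit: 4% of the $24,800 excess over $210,200 is $992; credit = $6,525 − $992 = $5,533. Adoption Credit: 9% of the $151,100 excess over $83,900 is $13,599 ≥ base, so the credit is $0. total $5,533 + $0 = $5,533
Soraya ($162,000): Earned Income Credit: $162,000 is at or below the $210,200 threshold, so the full $6,525 applies. Adoption Credit: 9% of the $78,100 excess over $83,900 is $7,029 ≥ base, so the credit is $0. total $6,525 + $0 = $6,525
Difference: |$5,533 − $6,525| = $992.

$992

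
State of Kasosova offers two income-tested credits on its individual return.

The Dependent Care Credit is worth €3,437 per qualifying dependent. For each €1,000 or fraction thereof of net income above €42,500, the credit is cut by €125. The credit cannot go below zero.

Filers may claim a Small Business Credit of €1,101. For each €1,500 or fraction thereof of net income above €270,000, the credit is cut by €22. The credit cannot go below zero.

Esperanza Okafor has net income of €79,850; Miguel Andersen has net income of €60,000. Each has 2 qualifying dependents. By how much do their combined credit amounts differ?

€2,500

Esperanza (€79,850): Dependent Care Credit: base = 2 × €3,437 = €6,874. income exceeds €42,500 by €37,350, which is 38 full-or-partial €1,000 increments; reduction = 38 × €125 = €4,750, leaving €2,124. Small Business Credit: €79,850 is at or below the €270,000 threshold, so the full €1,101 applies. total €2,124 + €1,101 = €3,225
Miguel (€60,000): Dependent Care Credit: base = 2 × €3,437 = €6,874. income exceeds €42,500 by €17,500, which is 18 full-or-partial €1,000 increments; reduction = 18 × €125 = €2,250, leaving €4,624. Small Business Credit: €60,000 is at or below the €270,000 threshold, so the full €1,101 applies. total €4,624 + €1,101 = €5,725
Difference: |€3,225 − €5,725| = €2,500.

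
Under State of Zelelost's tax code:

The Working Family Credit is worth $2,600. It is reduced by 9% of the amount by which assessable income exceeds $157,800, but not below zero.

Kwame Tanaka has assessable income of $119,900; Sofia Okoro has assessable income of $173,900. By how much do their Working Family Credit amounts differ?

Kwame ($119,900): Working Family Credit: $119,900 is at or below the $157,800 threshold, so the full $2,600 applies.
Sofia ($173,900): Working Family Credit: 9% of the $16,100 excess over $157,800 is $1,449; credit = $2,600 − $1,449 = $1,151.
Difference: |$2,600 − $1,151| = $1,449.

$1,449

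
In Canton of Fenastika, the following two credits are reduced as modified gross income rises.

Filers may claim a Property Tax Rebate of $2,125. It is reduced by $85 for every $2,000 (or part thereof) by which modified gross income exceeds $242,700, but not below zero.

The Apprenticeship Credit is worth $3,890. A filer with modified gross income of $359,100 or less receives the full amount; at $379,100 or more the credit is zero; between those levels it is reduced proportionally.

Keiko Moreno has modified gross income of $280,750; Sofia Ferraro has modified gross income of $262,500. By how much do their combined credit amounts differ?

$850

Keiko ($280,750): Property Tax Rebate: income exceeds $242,700 by $38,050, which is 20 full-or-partial $2,000 increments; reduction = 20 × $85 = $1,700, leaving $425. Apprenticeship Credit: $280,750 is at or below the $359,100 threshold, so the full $3,890 applies. total $425 + $3,890 = $4,315
Sofia ($262,500): Property Tax Rebate: income exceeds $242,700 by $19,800, which is 10 full-or-partial $2,000 increments; reduction = 10 × $85 = $850, leaving $1,275. Apprenticeship Credit: $262,500 is at or below the $359,100 threshold, so the full $3,890 applies. total $1,275 + $3,890 = $5,165
Difference: |$4,315 − $5,165| = $850.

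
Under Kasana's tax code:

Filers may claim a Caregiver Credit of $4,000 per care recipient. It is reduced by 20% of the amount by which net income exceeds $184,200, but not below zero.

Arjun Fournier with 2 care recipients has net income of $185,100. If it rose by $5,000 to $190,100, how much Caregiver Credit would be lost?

$1,000

At $185,100 — base = 2 × $4,000 = $8,000. 20% of the $900 excess over $184,200 is $180; credit = $8,000 − $180 = $7,820.
At $190,100 — base = 2 × $4,000 = $8,000. 20% of the $5,900 excess over $184,200 is $1,180; credit = $8,000 − $1,180 = $6,820.
Lost: $7,820 − $6,820 = $1,000.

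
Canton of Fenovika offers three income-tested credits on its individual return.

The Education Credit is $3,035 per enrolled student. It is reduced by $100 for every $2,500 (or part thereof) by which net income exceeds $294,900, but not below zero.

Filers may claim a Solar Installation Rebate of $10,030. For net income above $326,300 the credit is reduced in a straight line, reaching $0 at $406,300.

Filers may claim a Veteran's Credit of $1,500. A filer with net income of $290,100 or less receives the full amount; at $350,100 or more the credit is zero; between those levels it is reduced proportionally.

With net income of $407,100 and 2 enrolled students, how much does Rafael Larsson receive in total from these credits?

Education Credit: base = 2 × $3,035 = $6,070. income exceeds $294,900 by $112,200, which is 45 full-or-partial $2,500 increments; reduction = 45 × $100 = $4,500, leaving $1,570.
Solar Installation Rebate: $407,100 is at or above $406,300, so the credit is $0.
Veteran's Credit: $407,100 is at or above $350,100, so the credit is $0.
Total: $1,570 + $0 + $0 = $1,570.

$1,570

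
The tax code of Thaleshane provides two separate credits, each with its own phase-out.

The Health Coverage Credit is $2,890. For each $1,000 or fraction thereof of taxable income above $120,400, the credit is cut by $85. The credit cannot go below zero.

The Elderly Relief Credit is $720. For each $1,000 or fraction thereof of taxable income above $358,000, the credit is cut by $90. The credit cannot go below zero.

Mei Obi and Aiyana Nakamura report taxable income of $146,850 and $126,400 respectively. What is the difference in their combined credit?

$1,785

Mei ($146,850): Health Coverage Credit: income exceeds $120,400 by $26,450, which is 27 full-or-partial $1,000 increments; reduction = 27 × $85 = $2,295, leaving $595. Elderly Relief Credit: $146,850 is at or below the $358,000 threshold, so the full $720 applies. total $595 + $720 = $1,315
Aiyana ($126,400): Health Coverage Credit: income exceeds $120,400 by $6,000, which is 6 full-or-partial $1,000 increments; reduction = 6 × $85 = $510, leaving $2,380. Elderly Relief Credit: $126,400 is at or below the $358,000 threshold, so the full $720 applies. total $2,380 + $720 = $3,100
Difference: |$1,315 − $3,100| = $1,785.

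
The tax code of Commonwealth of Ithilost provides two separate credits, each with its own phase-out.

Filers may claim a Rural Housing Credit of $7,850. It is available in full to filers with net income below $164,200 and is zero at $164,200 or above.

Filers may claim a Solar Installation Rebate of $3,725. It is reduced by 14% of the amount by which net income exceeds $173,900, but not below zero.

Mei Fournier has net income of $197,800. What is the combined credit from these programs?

Rural Housing Credit: $197,800 meets or exceeds the $164,200 cutoff, so the credit is $0.
Solar Installation Rebate: 14% of the $23,900 excess over $173,900 is $3,346; credit = $3,725 − $3,346 = $379.
Total: $0 + $379 = $379.

$379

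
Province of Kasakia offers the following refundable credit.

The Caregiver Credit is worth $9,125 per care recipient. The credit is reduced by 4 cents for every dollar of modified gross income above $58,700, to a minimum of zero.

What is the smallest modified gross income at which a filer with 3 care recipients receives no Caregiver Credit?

$743,075

Full credit = 3 × $9,125 = $27,375.
The credit falls by 4% of each dollar above $58,700, so it reaches zero when the excess is $27,375 / 4% = $684,375: income = $58,700 + $684,375 = $743,075.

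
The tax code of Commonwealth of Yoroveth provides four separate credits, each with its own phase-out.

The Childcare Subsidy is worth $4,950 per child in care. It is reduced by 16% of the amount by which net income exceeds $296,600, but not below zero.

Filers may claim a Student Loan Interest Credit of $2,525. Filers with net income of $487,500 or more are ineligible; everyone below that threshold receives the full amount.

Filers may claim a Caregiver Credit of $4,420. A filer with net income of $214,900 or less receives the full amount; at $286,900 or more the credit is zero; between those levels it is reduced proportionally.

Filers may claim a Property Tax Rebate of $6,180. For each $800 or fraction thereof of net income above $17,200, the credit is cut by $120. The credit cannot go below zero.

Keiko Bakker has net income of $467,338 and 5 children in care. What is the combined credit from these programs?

Childcare Subsidy: base = 5 × $4,950 = $24,750. 16% of the $170,738 excess over $296,600 is $27,318.08 ≥ base, so the credit is $0.
Student Loan Interest Credit: $467,338 is below the $487,500 cutoff, so the full $2,525 applies.
Caregiver Credit: $467,338 is at or above $286,900, so the credit is $0.
Property Tax Rebate: income exceeds $17,200 by $450,138 → 563 increments × $120 = $67,560 ≥ base, so the credit is $0.
Total: $0 + $2,525 + $0 + $0 = $2,525.

$2,525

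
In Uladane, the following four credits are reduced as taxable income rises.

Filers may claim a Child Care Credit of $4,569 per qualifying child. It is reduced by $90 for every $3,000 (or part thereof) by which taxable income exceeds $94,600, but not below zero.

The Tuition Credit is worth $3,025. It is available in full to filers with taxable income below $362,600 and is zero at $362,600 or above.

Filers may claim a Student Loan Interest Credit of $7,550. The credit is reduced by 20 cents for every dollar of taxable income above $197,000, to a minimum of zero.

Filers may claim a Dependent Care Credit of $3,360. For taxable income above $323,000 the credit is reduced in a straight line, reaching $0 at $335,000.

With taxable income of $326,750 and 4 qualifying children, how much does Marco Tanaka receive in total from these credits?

Child Care Credit: base = 4 × $4,569 = $18,276. income exceeds $94,600 by $232,150, which is 78 full-or-partial $3,000 increments; reduction = 78 × $90 = $7,020, leaving $11,256.
Tuition Credit: $326,750 is below the $362,600 cutoff, so the full $3,025 applies.
Student Loan Interest Credit: 20% of the $129,750 excess over $197,000 is $25,950 ≥ base, so the credit is $0.
Dependent Care Credit: $326,750 is $3,750 into a $12,000 phase-out range, leaving 8,250/12,000 of the credit: $3,360 × 8,250/12,000 = $2,310.
Total: $11,256 + $3,025 + $0 + $2,310 = $16,591.

$16,591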